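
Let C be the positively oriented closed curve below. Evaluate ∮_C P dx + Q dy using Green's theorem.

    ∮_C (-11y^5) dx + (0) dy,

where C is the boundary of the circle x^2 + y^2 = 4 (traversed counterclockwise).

Green's theorem converts the closed line integral into a double integral over the enclosed region D:

    ∮_C P dx + Q dy = ∬_D (∂Q/∂x - ∂P/∂y) dA.

Here P = -11y^5, Q = 0, so

    ∂Q/∂x = 0,    ∂P/∂y = -55y^4,
    ∂Q/∂x - ∂P/∂y = 55y^4.

D is the region x^2 + y^2 ≤ 4. Evaluating the double integral:

In polar coordinates (x = r cos θ, y = r sin θ, dA = r dr dθ) the integrand becomes 55r^4sin(θ)^4, so

    ∬_D (55y^4) dA = ∫_0^{2π} ∫_0^{2} (55r^4sin(θ)^4) · r dr dθ.

Inner (r from 0 to 2): 1760sin(θ)^4/3.
Outer (θ from 0 to 2π): 440π.

Therefore ∮_C P dx + Q dy = 440π.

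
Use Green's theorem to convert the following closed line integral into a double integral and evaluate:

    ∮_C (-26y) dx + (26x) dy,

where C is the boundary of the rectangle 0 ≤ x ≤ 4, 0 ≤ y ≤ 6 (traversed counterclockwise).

Green's theorem converts the closed line integral into a double integral over the enclosed region D:

    ∮_C P dx + Q dy = ∬_D (∂Q/∂x - ∂P/∂y) dA.

Here P = -26y, Q = 26x, so

    ∂Q/∂x = 26,    ∂P/∂y = -26,
    ∂Q/∂x - ∂P/∂y = 52.

D is the region 0 ≤ x ≤ 4, 0 ≤ y ≤ 6. Evaluating the double integral:

    ∬_D (52) dA = ∫_0^{4} ∫_0^{6} (52) dy dx.

Inner (y from 0 to 6): 312.
Outer (x from 0 to 4): 1248.

Therefore ∮_C P dx + Q dy = 1248.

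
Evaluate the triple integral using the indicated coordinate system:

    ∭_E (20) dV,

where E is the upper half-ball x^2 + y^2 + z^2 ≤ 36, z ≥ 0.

In spherical coordinates, x = ρ sin(φ) cos(θ), y = ρ sin(φ) sin(θ), z = ρ cos(φ), and dV = ρ^2 sin(φ) dρ dφ dθ.

The integrand becomes 20, so

    ∭_E (20) dV = ∫_{0}^{2π} ∫_{0}^{π/2} ∫_{0}^{6} (20) · ρ^2 sin(φ) dρ dφ dθ.

Inner (ρ): 1440sin(φ).
Middle (φ): 1440.
Outer (θ): 2880π.

Therefore the triple integral equals 2880π.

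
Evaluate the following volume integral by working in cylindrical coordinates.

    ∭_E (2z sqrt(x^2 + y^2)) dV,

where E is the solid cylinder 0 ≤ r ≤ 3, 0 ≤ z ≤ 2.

In cylindrical coordinates, x = r cos(θ), y = r sin(θ), z = z, and dV = r dr dθ dz.

The integrand becomes 2r z, so

    ∭_E (2z sqrt(x^2 + y^2)) dV = ∫_{0}^{2π} ∫_{0}^{3} ∫_{0}^{2} (2r z) · r dz dr dθ.

Inner (z): 4r^2.
Middle (r from 0 to 3): 36.
Outer (θ): 72π.

Therefore the triple integral equals 72π.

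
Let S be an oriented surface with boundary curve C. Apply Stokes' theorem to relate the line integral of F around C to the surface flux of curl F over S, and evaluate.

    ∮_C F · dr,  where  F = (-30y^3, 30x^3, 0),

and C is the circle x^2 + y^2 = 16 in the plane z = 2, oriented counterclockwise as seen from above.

Let S be the flat disk x^2 + y^2 ≤ 16 in the plane z = 2, with upward unit normal n̂ = ẑ. By Stokes' theorem,

    ∮_C F · dr = ∬_S (∇ × F) · n̂ dS = ∬_D (curl F)_z dA,

where D is the disk x^2 + y^2 ≤ 16.

Compute the curl of F = (-30y^3, 30x^3, 0):
    (∇ × F)_x = ∂F_z/∂y - ∂F_y/∂z = 0,
    (∇ × F)_y = ∂F_x/∂z - ∂F_z/∂x = 0,
    (∇ × F)_z = ∂F_y/∂x - ∂F_x/∂y = 90x^2 + 90y^2.

On z = 2, (curl F)_z = 90x^2 + 90y^2.

Convert to polar (x = r cos θ, y = r sin θ, dA = r dr dθ); the integrand becomes 90r^2, so

    ∬_D (curl F)_z dA = ∫_0^{2π} ∫_0^{4} (90r^2) · r dr dθ.

Inner (r from 0 to 4): 5760.
Outer (θ from 0 to 2π): 11520π.

Therefore ∮_C F · dr = 11520π.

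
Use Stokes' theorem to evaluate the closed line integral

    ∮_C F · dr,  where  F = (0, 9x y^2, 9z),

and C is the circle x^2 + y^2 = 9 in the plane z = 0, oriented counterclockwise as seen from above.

Let S be the flat disk x^2 + y^2 ≤ 9 in the plane z = 0, with upward unit normal n̂ = ẑ. By Stokes' theorem,

    ∮_C F · dr = ∬_S (∇ × F) · n̂ dS = ∬_D (curl F)_z dA,

where D is the disk x^2 + y^2 ≤ 9.

Compute the curl of F = (0, 9x y^2, 9z):
    (∇ × F)_x = ∂F_z/∂y - ∂F_y/∂z = 0,
    (∇ × F)_y = ∂F_x/∂z - ∂F_z/∂x = 0,
    (∇ × F)_z = ∂F_y/∂x - ∂F_x/∂y = 9y^2.

On z = 0, (curl F)_z = 9y^2.

Convert to polar (x = r cos θ, y = r sin θ, dA = r dr dθ); the integrand becomes 9r^2sin(θ)^2, so

    ∬_D (curl F)_z dA = ∫_0^{2π} ∫_0^{3} (9r^2sin(θ)^2) · r dr dθ.

Inner (r from 0 to 3): 729sin(θ)^2/4.
Outer (θ from 0 to 2π): 729π/4.

Therefore ∮_C F · dr = 729π/4.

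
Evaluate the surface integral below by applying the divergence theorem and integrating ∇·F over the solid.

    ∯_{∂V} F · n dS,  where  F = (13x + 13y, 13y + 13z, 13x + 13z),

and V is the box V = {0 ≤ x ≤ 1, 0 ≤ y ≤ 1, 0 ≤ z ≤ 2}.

By the divergence theorem,

    ∯_{∂V} F · n dS = ∭_V (∇ · F) dV.

Compute the divergence:
    ∇ · F = ∂F_x/∂x + ∂F_y/∂y + ∂F_z/∂z = 13 + 13 + 13 = 39.

V is a rectangular box, so dV = dx dy dz with 0 ≤ x ≤ 1, 0 ≤ y ≤ 1, 0 ≤ z ≤ 2.

Integrate (39) over V as an iterated integral:

    ∭_V (∇·F) dV = ∫_0^{1} ∫_0^{1} ∫_0^{2} (39) dz dy dx.

Inner (z from 0 to 2): 78.
Middle (y from 0 to 1): 78.
Outer (x from 0 to 1): 78.

Therefore ∯_{∂V} F · n dS = 78.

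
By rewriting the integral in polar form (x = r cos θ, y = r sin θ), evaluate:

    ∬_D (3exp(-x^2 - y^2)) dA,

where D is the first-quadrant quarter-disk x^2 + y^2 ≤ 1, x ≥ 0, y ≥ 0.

The region D is 0 ≤ r ≤ 1, 0 ≤ θ ≤ π/2 in polar coordinates, where x = r cos(θ), y = r sin(θ), and dA = r dr dθ.

Under the substitution, the integrand becomes 3exp(-r^2), so

    ∬_D (3exp(-x^2 - y^2)) dA = ∫_{0}^{π/2} ∫_{0}^{1} (3exp(-r^2)) · r dr dθ.

Inner integral (in r): ∫_{0}^{1} (3exp(-r^2)) · r dr = 3/2 - 3exp(-1)/2.

Outer integral (in θ): ∫_{0}^{π/2} (3/2 - 3exp(-1)/2) dθ = -3π (1 - e)exp(-1)/4.

Therefore ∬_D (3exp(-x^2 - y^2)) dA = -3π (1 - e)exp(-1)/4.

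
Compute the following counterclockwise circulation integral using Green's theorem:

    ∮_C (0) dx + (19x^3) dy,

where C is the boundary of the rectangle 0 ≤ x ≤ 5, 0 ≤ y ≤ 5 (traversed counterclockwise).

Green's theorem converts the closed line integral into a double integral over the enclosed region D:

    ∮_C P dx + Q dy = ∬_D (∂Q/∂x - ∂P/∂y) dA.

Here P = 0, Q = 19x^3, so

    ∂Q/∂x = 57x^2,    ∂P/∂y = 0,
    ∂Q/∂x - ∂P/∂y = 57x^2.

D is the region 0 ≤ x ≤ 5, 0 ≤ y ≤ 5. Evaluating the double integral:

    ∬_D (57x^2) dA = ∫_0^{5} ∫_0^{5} (57x^2) dy dx.

Inner (y from 0 to 5): 285x^2.
Outer (x from 0 to 5): 11875.

Therefore ∮_C P dx + Q dy = 11875.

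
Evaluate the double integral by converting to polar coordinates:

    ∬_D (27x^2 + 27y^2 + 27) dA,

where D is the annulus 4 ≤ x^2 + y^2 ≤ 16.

The region D is 2 ≤ r ≤ 4, 0 ≤ θ ≤ 2π in polar coordinates, where x = r cos(θ), y = r sin(θ), and dA = r dr dθ.

Under the substitution, the integrand becomes 27r^2 + 27, so

    ∬_D (27x^2 + 27y^2 + 27) dA = ∫_{0}^{2π} ∫_{2}^{4} (27r^2 + 27) · r dr dθ.

Inner integral (in r): ∫_{2}^{4} (27r^2 + 27) · r dr = 1782.

Outer integral (in θ): ∫_{0}^{2π} (1782) dθ = 3564π.

Therefore ∬_D (27x^2 + 27y^2 + 27) dA = 3564π.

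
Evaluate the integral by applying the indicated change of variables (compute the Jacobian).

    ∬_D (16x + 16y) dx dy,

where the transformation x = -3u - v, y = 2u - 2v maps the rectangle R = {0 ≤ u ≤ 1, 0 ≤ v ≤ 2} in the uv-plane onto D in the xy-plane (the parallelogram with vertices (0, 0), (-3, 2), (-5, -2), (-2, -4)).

Compute the Jacobian determinant of (x, y) with respect to (u, v):

    ∂(x,y)/∂(u,v) = | -3  -1 | = (-3)(-2) - (-1)(2) = 8.
                   | 2  -2 |

Its absolute value is |J| = 8 (the area scaling factor).

Substituting x = -3u - v, y = 2u - 2v into the integrand,

    16x + 16y → -16u - 48v,

so the integral becomes

    ∬_R (-16u - 48v) · |J| du dv = ∫_0^1 ∫_0^2 (-128u - 384v) dv du.

Inner (v): -256u - 768.
Outer (u): -896.

Therefore ∬_D (16x + 16y) dx dy = -896.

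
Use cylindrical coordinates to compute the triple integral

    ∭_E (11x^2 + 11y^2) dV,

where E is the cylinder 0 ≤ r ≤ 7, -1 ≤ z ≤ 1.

In cylindrical coordinates, x = r cos(θ), y = r sin(θ), z = z, and dV = r dr dθ dz.

The integrand becomes 11r^2, so

    ∭_E (11x^2 + 11y^2) dV = ∫_{0}^{2π} ∫_{0}^{7} ∫_{-1}^{1} (11r^2) · r dz dr dθ.

Inner (z): 22r^3.
Middle (r from 0 to 7): 26411/2.
Outer (θ): 26411π.

Therefore the triple integral equals 26411π.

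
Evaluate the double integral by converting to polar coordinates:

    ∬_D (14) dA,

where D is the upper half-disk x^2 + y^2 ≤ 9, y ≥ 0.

The region D is 0 ≤ r ≤ 3, 0 ≤ θ ≤ π in polar coordinates, where x = r cos(θ), y = r sin(θ), and dA = r dr dθ.

Under the substitution, the integrand becomes 14, so

    ∬_D (14) dA = ∫_{0}^{π} ∫_{0}^{3} (14) · r dr dθ.

Inner integral (in r): ∫_{0}^{3} (14) · r dr = 63.

Outer integral (in θ): ∫_{0}^{π} (63) dθ = 63π.

Therefore ∬_D (14) dA = 63π.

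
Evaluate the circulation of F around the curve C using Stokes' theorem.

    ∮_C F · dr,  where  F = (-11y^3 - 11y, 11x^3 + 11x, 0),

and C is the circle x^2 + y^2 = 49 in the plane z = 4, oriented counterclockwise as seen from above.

Let S be the flat disk x^2 + y^2 ≤ 49 in the plane z = 4, with upward unit normal n̂ = ẑ. By Stokes' theorem,

    ∮_C F · dr = ∬_S (∇ × F) · n̂ dS = ∬_D (curl F)_z dA,

where D is the disk x^2 + y^2 ≤ 49.

Compute the curl of F = (-11y^3 - 11y, 11x^3 + 11x, 0):
    (∇ × F)_x = ∂F_z/∂y - ∂F_y/∂z = 0,
    (∇ × F)_y = ∂F_x/∂z - ∂F_z/∂x = 0,
    (∇ × F)_z = ∂F_y/∂x - ∂F_x/∂y = 33x^2 + 33y^2 + 22.

On z = 4, (curl F)_z = 33x^2 + 33y^2 + 22.

Convert to polar (x = r cos θ, y = r sin θ, dA = r dr dθ); the integrand becomes 33r^2 + 22, so

    ∬_D (curl F)_z dA = ∫_0^{2π} ∫_0^{7} (33r^2 + 22) · r dr dθ.

Inner (r from 0 to 7): 81389/4.
Outer (θ from 0 to 2π): 81389π/2.

Therefore ∮_C F · dr = 81389π/2.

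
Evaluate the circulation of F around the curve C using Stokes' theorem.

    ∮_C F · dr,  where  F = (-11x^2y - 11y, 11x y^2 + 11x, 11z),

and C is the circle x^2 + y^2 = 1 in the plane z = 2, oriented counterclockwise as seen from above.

Let S be the flat disk x^2 + y^2 ≤ 1 in the plane z = 2, with upward unit normal n̂ = ẑ. By Stokes' theorem,

    ∮_C F · dr = ∬_S (∇ × F) · n̂ dS = ∬_D (curl F)_z dA,

where D is the disk x^2 + y^2 ≤ 1.

Compute the curl of F = (-11x^2y - 11y, 11x y^2 + 11x, 11z):
    (∇ × F)_x = ∂F_z/∂y - ∂F_y/∂z = 0,
    (∇ × F)_y = ∂F_x/∂z - ∂F_z/∂x = 0,
    (∇ × F)_z = ∂F_y/∂x - ∂F_x/∂y = 11x^2 + 11y^2 + 22.

On z = 2, (curl F)_z = 11x^2 + 11y^2 + 22.

Convert to polar (x = r cos θ, y = r sin θ, dA = r dr dθ); the integrand becomes 11r^2 + 22, so

    ∬_D (curl F)_z dA = ∫_0^{2π} ∫_0^{1} (11r^2 + 22) · r dr dθ.

Inner (r from 0 to 1): 55/4.
Outer (θ from 0 to 2π): 55π/2.

Therefore ∮_C F · dr = 55π/2.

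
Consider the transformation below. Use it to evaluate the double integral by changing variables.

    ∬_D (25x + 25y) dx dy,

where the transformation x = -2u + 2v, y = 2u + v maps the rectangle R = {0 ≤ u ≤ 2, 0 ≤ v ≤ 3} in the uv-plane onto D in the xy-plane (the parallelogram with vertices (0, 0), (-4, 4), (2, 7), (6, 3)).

Compute the Jacobian determinant of (x, y) with respect to (u, v):

    ∂(x,y)/∂(u,v) = | -2  2 | = (-2)(1) - (2)(2) = -6.
                   | 2  1 |

Its absolute value is |J| = 6 (the area scaling factor).

Substituting x = -2u + 2v, y = 2u + v into the integrand,

    25x + 25y → 75v,

so the integral becomes

    ∬_R (75v) · |J| du dv = ∫_0^2 ∫_0^3 (450v) dv du.

Inner (v): 2025.
Outer (u): 4050.

Therefore ∬_D (25x + 25y) dx dy = 4050.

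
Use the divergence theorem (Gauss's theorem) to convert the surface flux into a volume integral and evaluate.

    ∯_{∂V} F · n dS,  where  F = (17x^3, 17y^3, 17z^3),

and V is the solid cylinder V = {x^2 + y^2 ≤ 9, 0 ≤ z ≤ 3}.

By the divergence theorem,

    ∯_{∂V} F · n dS = ∭_V (∇ · F) dV.

Compute the divergence:
    ∇ · F = ∂F_x/∂x + ∂F_y/∂y + ∂F_z/∂z = 51x^2 + 51y^2 + 51z^2.

In cylindrical coordinates, x = r cos(θ), y = r sin(θ), z = z, dV = r dr dθ dz, with 0 ≤ r ≤ 3, 0 ≤ θ ≤ 2π, 0 ≤ z ≤ 3.

The integrand, after substitution and multiplying by the volume element, becomes (51r^2 + 51z^2) · r, so

    ∭_V (∇·F) dV = ∫_0^{2π} ∫_0^{3} ∫_0^{3} (51r^2 + 51z^2) · r dz dr dθ.

Inner (z from 0 to 3): 153r (r^2 + 3).
Middle (r from 0 to 3): 20655/4.
Outer (θ from 0 to 2π): 20655π/2.

Therefore ∯_{∂V} F · n dS = 20655π/2.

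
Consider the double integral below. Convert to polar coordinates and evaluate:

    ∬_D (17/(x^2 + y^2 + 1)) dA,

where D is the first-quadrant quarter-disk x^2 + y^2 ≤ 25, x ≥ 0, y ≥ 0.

The region D is 0 ≤ r ≤ 5, 0 ≤ θ ≤ π/2 in polar coordinates, where x = r cos(θ), y = r sin(θ), and dA = r dr dθ.

Under the substitution, the integrand becomes 17/(r^2 + 1), so

    ∬_D (17/(x^2 + y^2 + 1)) dA = ∫_{0}^{π/2} ∫_{0}^{5} (17/(r^2 + 1)) · r dr dθ.

Inner integral (in r): ∫_{0}^{5} (17/(r^2 + 1)) · r dr = 17log(26)/2.

Outer integral (in θ): ∫_{0}^{π/2} (17log(26)/2) dθ = 17π log(26)/4.

Therefore ∬_D (17/(x^2 + y^2 + 1)) dA = 17π log(26)/4.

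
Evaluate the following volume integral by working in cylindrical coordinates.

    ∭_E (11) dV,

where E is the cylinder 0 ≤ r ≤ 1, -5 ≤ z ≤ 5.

In cylindrical coordinates, x = r cos(θ), y = r sin(θ), z = z, and dV = r dr dθ dz.

The integrand becomes 11, so

    ∭_E (11) dV = ∫_{0}^{2π} ∫_{0}^{1} ∫_{-5}^{5} (11) · r dz dr dθ.

Inner (z): 110r.
Middle (r from 0 to 1): 55.
Outer (θ): 110π.

Therefore the triple integral equals 110π.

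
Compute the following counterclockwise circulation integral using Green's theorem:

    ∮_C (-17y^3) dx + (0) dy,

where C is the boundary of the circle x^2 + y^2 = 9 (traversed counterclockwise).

Green's theorem converts the closed line integral into a double integral over the enclosed region D:

    ∮_C P dx + Q dy = ∬_D (∂Q/∂x - ∂P/∂y) dA.

Here P = -17y^3, Q = 0, so

    ∂Q/∂x = 0,    ∂P/∂y = -51y^2,
    ∂Q/∂x - ∂P/∂y = 51y^2.

D is the region x^2 + y^2 ≤ 9. Evaluating the double integral:

In polar coordinates (x = r cos θ, y = r sin θ, dA = r dr dθ) the integrand becomes 51r^2sin(θ)^2, so

    ∬_D (51y^2) dA = ∫_0^{2π} ∫_0^{3} (51r^2sin(θ)^2) · r dr dθ.

Inner (r from 0 to 3): 4131sin(θ)^2/4.
Outer (θ from 0 to 2π): 4131π/4.

Therefore ∮_C P dx + Q dy = 4131π/4.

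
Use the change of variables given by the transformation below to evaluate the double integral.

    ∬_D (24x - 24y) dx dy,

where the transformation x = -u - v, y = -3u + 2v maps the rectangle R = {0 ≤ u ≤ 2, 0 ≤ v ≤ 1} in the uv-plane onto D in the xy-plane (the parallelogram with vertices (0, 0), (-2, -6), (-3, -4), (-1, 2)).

Compute the Jacobian determinant of (x, y) with respect to (u, v):

    ∂(x,y)/∂(u,v) = | -1  -1 | = (-1)(2) - (-1)(-3) = -5.
                   | -3  2 |

Its absolute value is |J| = 5 (the area scaling factor).

Substituting x = -u - v, y = -3u + 2v into the integrand,

    24x - 24y → 48u - 72v,

so the integral becomes

    ∬_R (48u - 72v) · |J| du dv = ∫_0^2 ∫_0^1 (240u - 360v) dv du.

Inner (v): 240u - 180.
Outer (u): 120.

Therefore ∬_D (24x - 24y) dx dy = 120.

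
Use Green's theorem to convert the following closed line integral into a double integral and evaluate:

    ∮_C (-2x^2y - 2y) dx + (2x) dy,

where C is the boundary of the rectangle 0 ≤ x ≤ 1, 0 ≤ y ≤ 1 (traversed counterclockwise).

Green's theorem converts the closed line integral into a double integral over the enclosed region D:

    ∮_C P dx + Q dy = ∬_D (∂Q/∂x - ∂P/∂y) dA.

Here P = -2x^2y - 2y, Q = 2x, so

    ∂Q/∂x = 2,    ∂P/∂y = -2x^2 - 2,
    ∂Q/∂x - ∂P/∂y = 2x^2 + 4.

D is the region 0 ≤ x ≤ 1, 0 ≤ y ≤ 1. Evaluating the double integral:

    ∬_D (2x^2 + 4) dA = ∫_0^{1} ∫_0^{1} (2x^2 + 4) dy dx.

Inner (y from 0 to 1): 2x^2 + 4.
Outer (x from 0 to 1): 14/3.

Therefore ∮_C P dx + Q dy = 14/3.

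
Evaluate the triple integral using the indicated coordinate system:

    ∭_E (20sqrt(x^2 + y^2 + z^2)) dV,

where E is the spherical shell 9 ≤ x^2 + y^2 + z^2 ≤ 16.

In spherical coordinates, x = ρ sin(φ) cos(θ), y = ρ sin(φ) sin(θ), z = ρ cos(φ), and dV = ρ^2 sin(φ) dρ dφ dθ.

The integrand becomes 20ρ, so

    ∭_E (20sqrt(x^2 + y^2 + z^2)) dV = ∫_{0}^{2π} ∫_{0}^{π} ∫_{3}^{4} (20ρ) · ρ^2 sin(φ) dρ dφ dθ.

Inner (ρ): 875sin(φ).
Middle (φ): 1750.
Outer (θ): 3500π.

Therefore the triple integral equals 3500π.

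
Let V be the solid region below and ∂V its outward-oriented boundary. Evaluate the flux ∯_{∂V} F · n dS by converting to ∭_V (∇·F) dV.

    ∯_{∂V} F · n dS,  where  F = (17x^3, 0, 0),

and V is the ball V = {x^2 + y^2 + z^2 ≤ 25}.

By the divergence theorem,

    ∯_{∂V} F · n dS = ∭_V (∇ · F) dV.

Compute the divergence:
    ∇ · F = ∂F_x/∂x + ∂F_y/∂y + ∂F_z/∂z = 51x^2 + 0 + 0 = 51x^2.

In spherical coordinates, x = ρ sin(φ) cos(θ), y = ρ sin(φ) sin(θ), z = ρ cos(φ), dV = ρ^2 sin(φ) dρ dφ dθ, with 0 ≤ ρ ≤ 5, 0 ≤ φ ≤ π, 0 ≤ θ ≤ 2π.

The integrand, after substitution and multiplying by the volume element, becomes (51ρ^2sin(φ)^2cos(θ)^2) · ρ^2 sin(φ), so

    ∭_V (∇·F) dV = ∫_0^{2π} ∫_0^{π} ∫_0^{5} (51ρ^2sin(φ)^2cos(θ)^2) · ρ^2 sin(φ) dρ dφ dθ.

Inner (ρ from 0 to 5): 31875sin(φ)^3cos(θ)^2.
Middle (φ from 0 to π): 42500cos(θ)^2.
Outer (θ from 0 to 2π): 42500π.

Therefore ∯_{∂V} F · n dS = 42500π.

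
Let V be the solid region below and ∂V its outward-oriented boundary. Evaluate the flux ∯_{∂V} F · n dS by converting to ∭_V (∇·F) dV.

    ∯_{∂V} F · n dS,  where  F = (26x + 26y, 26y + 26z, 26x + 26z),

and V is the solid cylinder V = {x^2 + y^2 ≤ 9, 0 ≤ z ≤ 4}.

By the divergence theorem,

    ∯_{∂V} F · n dS = ∭_V (∇ · F) dV.

Compute the divergence:
    ∇ · F = ∂F_x/∂x + ∂F_y/∂y + ∂F_z/∂z = 26 + 26 + 26 = 78.

In cylindrical coordinates, x = r cos(θ), y = r sin(θ), z = z, dV = r dr dθ dz, with 0 ≤ r ≤ 3, 0 ≤ θ ≤ 2π, 0 ≤ z ≤ 4.

The integrand, after substitution and multiplying by the volume element, becomes (78) · r, so

    ∭_V (∇·F) dV = ∫_0^{2π} ∫_0^{3} ∫_0^{4} (78) · r dz dr dθ.

Inner (z from 0 to 4): 312r.
Middle (r from 0 to 3): 1404.
Outer (θ from 0 to 2π): 2808π.

Therefore ∯_{∂V} F · n dS = 2808π.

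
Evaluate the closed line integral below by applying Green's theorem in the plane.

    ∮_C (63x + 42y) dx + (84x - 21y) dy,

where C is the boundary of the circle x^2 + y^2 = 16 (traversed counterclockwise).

Green's theorem converts the closed line integral into a double integral over the enclosed region D:

    ∮_C P dx + Q dy = ∬_D (∂Q/∂x - ∂P/∂y) dA.

Here P = 63x + 42y, Q = 84x - 21y, so

    ∂Q/∂x = 84,    ∂P/∂y = 42,
    ∂Q/∂x - ∂P/∂y = 42.

D is the region x^2 + y^2 ≤ 16. Evaluating the double integral:

In polar coordinates (x = r cos θ, y = r sin θ, dA = r dr dθ) the integrand becomes 42, so

    ∬_D (42) dA = ∫_0^{2π} ∫_0^{4} (42) · r dr dθ.

Inner (r from 0 to 4): 336.
Outer (θ from 0 to 2π): 672π.

Therefore ∮_C P dx + Q dy = 672π.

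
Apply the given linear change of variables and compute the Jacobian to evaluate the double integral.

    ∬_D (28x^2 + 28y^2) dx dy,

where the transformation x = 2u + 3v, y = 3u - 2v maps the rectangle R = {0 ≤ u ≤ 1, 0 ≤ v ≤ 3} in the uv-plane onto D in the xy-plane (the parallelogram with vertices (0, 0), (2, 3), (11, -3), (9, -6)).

Compute the Jacobian determinant of (x, y) with respect to (u, v):

    ∂(x,y)/∂(u,v) = | 2  3 | = (2)(-2) - (3)(3) = -13.
                   | 3  -2 |

Its absolute value is |J| = 13 (the area scaling factor).

Substituting x = 2u + 3v, y = 3u - 2v into the integrand,

    28x^2 + 28y^2 → 364u^2 + 364v^2,

so the integral becomes

    ∬_R (364u^2 + 364v^2) · |J| du dv = ∫_0^1 ∫_0^3 (4732u^2 + 4732v^2) dv du.

Inner (v): 14196u^2 + 42588.
Outer (u): 47320.

Therefore ∬_D (28x^2 + 28y^2) dx dy = 47320.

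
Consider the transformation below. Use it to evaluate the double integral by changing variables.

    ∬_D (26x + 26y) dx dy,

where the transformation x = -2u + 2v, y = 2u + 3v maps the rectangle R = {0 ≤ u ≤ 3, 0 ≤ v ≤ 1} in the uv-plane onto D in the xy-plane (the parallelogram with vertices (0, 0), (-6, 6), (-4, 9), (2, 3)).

Compute the Jacobian determinant of (x, y) with respect to (u, v):

    ∂(x,y)/∂(u,v) = | -2  2 | = (-2)(3) - (2)(2) = -10.
                   | 2  3 |

Its absolute value is |J| = 10 (the area scaling factor).

Substituting x = -2u + 2v, y = 2u + 3v into the integrand,

    26x + 26y → 130v,

so the integral becomes

    ∬_R (130v) · |J| du dv = ∫_0^3 ∫_0^1 (1300v) dv du.

Inner (v): 650.
Outer (u): 1950.

Therefore ∬_D (26x + 26y) dx dy = 1950.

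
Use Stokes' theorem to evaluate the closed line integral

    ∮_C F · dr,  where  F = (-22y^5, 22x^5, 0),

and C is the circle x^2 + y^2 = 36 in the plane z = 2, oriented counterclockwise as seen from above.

Let S be the flat disk x^2 + y^2 ≤ 36 in the plane z = 2, with upward unit normal n̂ = ẑ. By Stokes' theorem,

    ∮_C F · dr = ∬_S (∇ × F) · n̂ dS = ∬_D (curl F)_z dA,

where D is the disk x^2 + y^2 ≤ 36.

Compute the curl of F = (-22y^5, 22x^5, 0):
    (∇ × F)_x = ∂F_z/∂y - ∂F_y/∂z = 0,
    (∇ × F)_y = ∂F_x/∂z - ∂F_z/∂x = 0,
    (∇ × F)_z = ∂F_y/∂x - ∂F_x/∂y = 110x^4 + 110y^4.

On z = 2, (curl F)_z = 110x^4 + 110y^4.

Convert to polar (x = r cos θ, y = r sin θ, dA = r dr dθ); the integrand becomes 110r^4(sin(θ)^4 + cos(θ)^4), so

    ∬_D (curl F)_z dA = ∫_0^{2π} ∫_0^{6} (110r^4(sin(θ)^4 + cos(θ)^4)) · r dr dθ.

Inner (r from 0 to 6): 855360sin(θ)^4 + 855360cos(θ)^4.
Outer (θ from 0 to 2π): 1283040π.

Therefore ∮_C F · dr = 1283040π.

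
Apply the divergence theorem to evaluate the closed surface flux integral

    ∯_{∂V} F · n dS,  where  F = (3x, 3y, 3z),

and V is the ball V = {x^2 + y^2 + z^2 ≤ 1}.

By the divergence theorem,

    ∯_{∂V} F · n dS = ∭_V (∇ · F) dV.

Compute the divergence:
    ∇ · F = ∂F_x/∂x + ∂F_y/∂y + ∂F_z/∂z = 3 + 3 + 3 = 9.

In spherical coordinates, x = ρ sin(φ) cos(θ), y = ρ sin(φ) sin(θ), z = ρ cos(φ), dV = ρ^2 sin(φ) dρ dφ dθ, with 0 ≤ ρ ≤ 1, 0 ≤ φ ≤ π, 0 ≤ θ ≤ 2π.

The integrand, after substitution and multiplying by the volume element, becomes (9) · ρ^2 sin(φ), so

    ∭_V (∇·F) dV = ∫_0^{2π} ∫_0^{π} ∫_0^{1} (9) · ρ^2 sin(φ) dρ dφ dθ.

Inner (ρ from 0 to 1): 3sin(φ).
Middle (φ from 0 to π): 6.
Outer (θ from 0 to 2π): 12π.

Therefore ∯_{∂V} F · n dS = 12π.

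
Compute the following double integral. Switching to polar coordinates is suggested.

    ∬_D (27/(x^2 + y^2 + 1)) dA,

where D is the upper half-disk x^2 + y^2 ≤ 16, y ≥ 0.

The region D is 0 ≤ r ≤ 4, 0 ≤ θ ≤ π in polar coordinates, where x = r cos(θ), y = r sin(θ), and dA = r dr dθ.

Under the substitution, the integrand becomes 27/(r^2 + 1), so

    ∬_D (27/(x^2 + y^2 + 1)) dA = ∫_{0}^{π} ∫_{0}^{4} (27/(r^2 + 1)) · r dr dθ.

Inner integral (in r): ∫_{0}^{4} (27/(r^2 + 1)) · r dr = 27log(17)/2.

Outer integral (in θ): ∫_{0}^{π} (27log(17)/2) dθ = 27π log(17)/2.

Therefore ∬_D (27/(x^2 + y^2 + 1)) dA = 27π log(17)/2.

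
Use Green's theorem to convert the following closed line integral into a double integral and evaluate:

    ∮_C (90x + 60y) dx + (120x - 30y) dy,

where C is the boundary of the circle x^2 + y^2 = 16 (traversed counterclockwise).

Green's theorem converts the closed line integral into a double integral over the enclosed region D:

    ∮_C P dx + Q dy = ∬_D (∂Q/∂x - ∂P/∂y) dA.

Here P = 90x + 60y, Q = 120x - 30y, so

    ∂Q/∂x = 120,    ∂P/∂y = 60,
    ∂Q/∂x - ∂P/∂y = 60.

D is the region x^2 + y^2 ≤ 16. Evaluating the double integral:

In polar coordinates (x = r cos θ, y = r sin θ, dA = r dr dθ) the integrand becomes 60, so

    ∬_D (60) dA = ∫_0^{2π} ∫_0^{4} (60) · r dr dθ.

Inner (r from 0 to 4): 480.
Outer (θ from 0 to 2π): 960π.

Therefore ∮_C P dx + Q dy = 960π.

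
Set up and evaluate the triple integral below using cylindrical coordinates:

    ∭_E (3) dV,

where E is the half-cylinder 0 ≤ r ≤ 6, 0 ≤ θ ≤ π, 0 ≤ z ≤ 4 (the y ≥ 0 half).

In cylindrical coordinates, x = r cos(θ), y = r sin(θ), z = z, and dV = r dr dθ dz.

The integrand becomes 3, so

    ∭_E (3) dV = ∫_{0}^{π} ∫_{0}^{6} ∫_{0}^{4} (3) · r dz dr dθ.

Inner (z): 12r.
Middle (r from 0 to 6): 216.
Outer (θ): 216π.

Therefore the triple integral equals 216π.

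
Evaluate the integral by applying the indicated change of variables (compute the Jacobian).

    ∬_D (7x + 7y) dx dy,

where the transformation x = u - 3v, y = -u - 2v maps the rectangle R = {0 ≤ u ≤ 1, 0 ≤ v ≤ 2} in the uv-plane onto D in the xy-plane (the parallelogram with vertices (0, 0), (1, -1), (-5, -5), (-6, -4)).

Compute the Jacobian determinant of (x, y) with respect to (u, v):

    ∂(x,y)/∂(u,v) = | 1  -3 | = (1)(-2) - (-3)(-1) = -5.
                   | -1  -2 |

Its absolute value is |J| = 5 (the area scaling factor).

Substituting x = u - 3v, y = -u - 2v into the integrand,

    7x + 7y → -35v,

so the integral becomes

    ∬_R (-35v) · |J| du dv = ∫_0^1 ∫_0^2 (-175v) dv du.

Inner (v): -350.
Outer (u): -350.

Therefore ∬_D (7x + 7y) dx dy = -350.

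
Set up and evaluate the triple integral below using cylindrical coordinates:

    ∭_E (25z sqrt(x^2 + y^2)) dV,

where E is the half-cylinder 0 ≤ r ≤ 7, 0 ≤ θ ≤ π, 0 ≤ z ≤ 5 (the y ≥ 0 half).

In cylindrical coordinates, x = r cos(θ), y = r sin(θ), z = z, and dV = r dr dθ dz.

The integrand becomes 25r z, so

    ∭_E (25z sqrt(x^2 + y^2)) dV = ∫_{0}^{π} ∫_{0}^{7} ∫_{0}^{5} (25r z) · r dz dr dθ.

Inner (z): 625r^2/2.
Middle (r from 0 to 7): 214375/6.
Outer (θ): 214375π/6.

Therefore the triple integral equals 214375π/6.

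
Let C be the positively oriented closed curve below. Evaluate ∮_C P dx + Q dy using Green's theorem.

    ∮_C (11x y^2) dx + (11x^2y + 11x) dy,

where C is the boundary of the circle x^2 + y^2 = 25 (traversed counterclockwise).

Green's theorem converts the closed line integral into a double integral over the enclosed region D:

    ∮_C P dx + Q dy = ∬_D (∂Q/∂x - ∂P/∂y) dA.

Here P = 11x y^2, Q = 11x^2y + 11x, so

    ∂Q/∂x = 22x y + 11,    ∂P/∂y = 22x y,
    ∂Q/∂x - ∂P/∂y = 11.

D is the region x^2 + y^2 ≤ 25. Evaluating the double integral:

In polar coordinates (x = r cos θ, y = r sin θ, dA = r dr dθ) the integrand becomes 11, so

    ∬_D (11) dA = ∫_0^{2π} ∫_0^{5} (11) · r dr dθ.

Inner (r from 0 to 5): 275/2.
Outer (θ from 0 to 2π): 275π.

Therefore ∮_C P dx + Q dy = 275π.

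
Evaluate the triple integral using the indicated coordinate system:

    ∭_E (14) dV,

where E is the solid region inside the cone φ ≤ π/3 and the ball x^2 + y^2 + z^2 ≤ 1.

In spherical coordinates, x = ρ sin(φ) cos(θ), y = ρ sin(φ) sin(θ), z = ρ cos(φ), and dV = ρ^2 sin(φ) dρ dφ dθ.

The integrand becomes 14, so

    ∭_E (14) dV = ∫_{0}^{2π} ∫_{0}^{π/3} ∫_{0}^{1} (14) · ρ^2 sin(φ) dρ dφ dθ.

Inner (ρ): 14sin(φ)/3.
Middle (φ): 7/3.
Outer (θ): 14π/3.

Therefore the triple integral equals 14π/3.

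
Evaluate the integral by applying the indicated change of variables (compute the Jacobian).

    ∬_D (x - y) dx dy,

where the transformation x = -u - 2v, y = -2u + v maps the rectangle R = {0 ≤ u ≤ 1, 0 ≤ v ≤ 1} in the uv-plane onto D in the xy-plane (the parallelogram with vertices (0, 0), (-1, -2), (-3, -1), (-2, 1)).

Compute the Jacobian determinant of (x, y) with respect to (u, v):

    ∂(x,y)/∂(u,v) = | -1  -2 | = (-1)(1) - (-2)(-2) = -5.
                   | -2  1 |

Its absolute value is |J| = 5 (the area scaling factor).

Substituting x = -u - 2v, y = -2u + v into the integrand,

    x - y → u - 3v,

so the integral becomes

    ∬_R (u - 3v) · |J| du dv = ∫_0^1 ∫_0^1 (5u - 15v) dv du.

Inner (v): 5u - 15/2.
Outer (u): -5.

Therefore ∬_D (x - y) dx dy = -5.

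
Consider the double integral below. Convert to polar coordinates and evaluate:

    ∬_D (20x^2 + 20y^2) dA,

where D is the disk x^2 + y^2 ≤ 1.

The region D is 0 ≤ r ≤ 1, 0 ≤ θ ≤ 2π in polar coordinates, where x = r cos(θ), y = r sin(θ), and dA = r dr dθ.

Under the substitution, the integrand becomes 20r^2, so

    ∬_D (20x^2 + 20y^2) dA = ∫_{0}^{2π} ∫_{0}^{1} (20r^2) · r dr dθ.

Inner integral (in r): ∫_{0}^{1} (20r^2) · r dr = 5.

Outer integral (in θ): ∫_{0}^{2π} (5) dθ = 10π.

Therefore ∬_D (20x^2 + 20y^2) dA = 10π.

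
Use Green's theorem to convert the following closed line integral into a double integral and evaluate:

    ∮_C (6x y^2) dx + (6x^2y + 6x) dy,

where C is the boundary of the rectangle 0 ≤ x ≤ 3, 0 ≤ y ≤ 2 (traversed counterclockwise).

Green's theorem converts the closed line integral into a double integral over the enclosed region D:

    ∮_C P dx + Q dy = ∬_D (∂Q/∂x - ∂P/∂y) dA.

Here P = 6x y^2, Q = 6x^2y + 6x, so

    ∂Q/∂x = 12x y + 6,    ∂P/∂y = 12x y,
    ∂Q/∂x - ∂P/∂y = 6.

D is the region 0 ≤ x ≤ 3, 0 ≤ y ≤ 2. Evaluating the double integral:

    ∬_D (6) dA = ∫_0^{3} ∫_0^{2} (6) dy dx.

Inner (y from 0 to 2): 12.
Outer (x from 0 to 3): 36.

Therefore ∮_C P dx + Q dy = 36.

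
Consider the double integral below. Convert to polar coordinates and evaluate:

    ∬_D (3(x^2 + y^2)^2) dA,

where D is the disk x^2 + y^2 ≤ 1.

The region D is 0 ≤ r ≤ 1, 0 ≤ θ ≤ 2π in polar coordinates, where x = r cos(θ), y = r sin(θ), and dA = r dr dθ.

Under the substitution, the integrand becomes 3r^4, so

    ∬_D (3(x^2 + y^2)^2) dA = ∫_{0}^{2π} ∫_{0}^{1} (3r^4) · r dr dθ.

Inner integral (in r): ∫_{0}^{1} (3r^4) · r dr = 1/2.

Outer integral (in θ): ∫_{0}^{2π} (1/2) dθ = π.

Therefore ∬_D (3(x^2 + y^2)^2) dA = π.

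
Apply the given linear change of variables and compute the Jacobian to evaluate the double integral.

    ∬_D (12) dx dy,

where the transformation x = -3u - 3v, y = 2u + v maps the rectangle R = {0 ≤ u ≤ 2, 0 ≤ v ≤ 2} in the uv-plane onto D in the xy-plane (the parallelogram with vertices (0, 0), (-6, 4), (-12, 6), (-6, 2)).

Compute the Jacobian determinant of (x, y) with respect to (u, v):

    ∂(x,y)/∂(u,v) = | -3  -3 | = (-3)(1) - (-3)(2) = 3.
                   | 2  1 |

Its absolute value is |J| = 3 (the area scaling factor).

Substituting x = -3u - 3v, y = 2u + v into the integrand,

    12 → 12,

so the integral becomes

    ∬_R (12) · |J| du dv = ∫_0^2 ∫_0^2 (36) dv du.

Inner (v): 72.
Outer (u): 144.

Therefore ∬_D (12) dx dy = 144.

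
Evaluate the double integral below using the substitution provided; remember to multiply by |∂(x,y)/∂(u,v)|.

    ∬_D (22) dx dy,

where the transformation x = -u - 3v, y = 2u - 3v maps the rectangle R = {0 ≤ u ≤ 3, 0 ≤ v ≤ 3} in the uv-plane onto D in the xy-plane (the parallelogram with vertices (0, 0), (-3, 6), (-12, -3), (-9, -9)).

Compute the Jacobian determinant of (x, y) with respect to (u, v):

    ∂(x,y)/∂(u,v) = | -1  -3 | = (-1)(-3) - (-3)(2) = 9.
                   | 2  -3 |

Its absolute value is |J| = 9 (the area scaling factor).

Substituting x = -u - 3v, y = 2u - 3v into the integrand,

    22 → 22,

so the integral becomes

    ∬_R (22) · |J| du dv = ∫_0^3 ∫_0^3 (198) dv du.

Inner (v): 594.
Outer (u): 1782.

Therefore ∬_D (22) dx dy = 1782.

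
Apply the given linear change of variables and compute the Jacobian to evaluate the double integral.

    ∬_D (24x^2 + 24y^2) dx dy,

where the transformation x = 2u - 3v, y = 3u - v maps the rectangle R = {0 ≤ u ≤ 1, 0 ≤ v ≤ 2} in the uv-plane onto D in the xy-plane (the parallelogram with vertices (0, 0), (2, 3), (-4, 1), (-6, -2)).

Compute the Jacobian determinant of (x, y) with respect to (u, v):

    ∂(x,y)/∂(u,v) = | 2  -3 | = (2)(-1) - (-3)(3) = 7.
                   | 3  -1 |

Its absolute value is |J| = 7 (the area scaling factor).

Substituting x = 2u - 3v, y = 3u - v into the integrand,

    24x^2 + 24y^2 → 312u^2 - 432u v + 240v^2,

so the integral becomes

    ∬_R (312u^2 - 432u v + 240v^2) · |J| du dv = ∫_0^1 ∫_0^2 (2184u^2 - 3024u v + 1680v^2) dv du.

Inner (v): 4368u^2 - 6048u + 4480.
Outer (u): 2912.

Therefore ∬_D (24x^2 + 24y^2) dx dy = 2912.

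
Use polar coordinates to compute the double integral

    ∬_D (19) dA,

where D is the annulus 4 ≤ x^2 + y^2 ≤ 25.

The region D is 2 ≤ r ≤ 5, 0 ≤ θ ≤ 2π in polar coordinates, where x = r cos(θ), y = r sin(θ), and dA = r dr dθ.

Under the substitution, the integrand becomes 19, so

    ∬_D (19) dA = ∫_{0}^{2π} ∫_{2}^{5} (19) · r dr dθ.

Inner integral (in r): ∫_{2}^{5} (19) · r dr = 399/2.

Outer integral (in θ): ∫_{0}^{2π} (399/2) dθ = 399π.

Therefore ∬_D (19) dA = 399π.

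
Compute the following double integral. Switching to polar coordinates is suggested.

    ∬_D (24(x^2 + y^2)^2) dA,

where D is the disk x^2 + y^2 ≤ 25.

The region D is 0 ≤ r ≤ 5, 0 ≤ θ ≤ 2π in polar coordinates, where x = r cos(θ), y = r sin(θ), and dA = r dr dθ.

Under the substitution, the integrand becomes 24r^4, so

    ∬_D (24(x^2 + y^2)^2) dA = ∫_{0}^{2π} ∫_{0}^{5} (24r^4) · r dr dθ.

Inner integral (in r): ∫_{0}^{5} (24r^4) · r dr = 62500.

Outer integral (in θ): ∫_{0}^{2π} (62500) dθ = 125000π.

Therefore ∬_D (24(x^2 + y^2)^2) dA = 125000π.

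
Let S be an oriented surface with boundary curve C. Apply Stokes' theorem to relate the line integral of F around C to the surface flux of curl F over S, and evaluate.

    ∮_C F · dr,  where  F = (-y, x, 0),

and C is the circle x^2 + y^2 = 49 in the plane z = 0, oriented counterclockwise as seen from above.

Let S be the flat disk x^2 + y^2 ≤ 49 in the plane z = 0, with upward unit normal n̂ = ẑ. By Stokes' theorem,

    ∮_C F · dr = ∬_S (∇ × F) · n̂ dS = ∬_D (curl F)_z dA,

where D is the disk x^2 + y^2 ≤ 49.

Compute the curl of F = (-y, x, 0):
    (∇ × F)_x = ∂F_z/∂y - ∂F_y/∂z = 0,
    (∇ × F)_y = ∂F_x/∂z - ∂F_z/∂x = 0,
    (∇ × F)_z = ∂F_y/∂x - ∂F_x/∂y = 2.

On z = 0, (curl F)_z = 2.

Convert to polar (x = r cos θ, y = r sin θ, dA = r dr dθ); the integrand becomes 2, so

    ∬_D (curl F)_z dA = ∫_0^{2π} ∫_0^{7} (2) · r dr dθ.

Inner (r from 0 to 7): 49.
Outer (θ from 0 to 2π): 98π.

Therefore ∮_C F · dr = 98π.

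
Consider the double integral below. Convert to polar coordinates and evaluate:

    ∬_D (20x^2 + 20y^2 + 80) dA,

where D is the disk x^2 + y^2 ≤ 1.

The region D is 0 ≤ r ≤ 1, 0 ≤ θ ≤ 2π in polar coordinates, where x = r cos(θ), y = r sin(θ), and dA = r dr dθ.

Under the substitution, the integrand becomes 20r^2 + 80, so

    ∬_D (20x^2 + 20y^2 + 80) dA = ∫_{0}^{2π} ∫_{0}^{1} (20r^2 + 80) · r dr dθ.

Inner integral (in r): ∫_{0}^{1} (20r^2 + 80) · r dr = 45.

Outer integral (in θ): ∫_{0}^{2π} (45) dθ = 90π.

Therefore ∬_D (20x^2 + 20y^2 + 80) dA = 90π.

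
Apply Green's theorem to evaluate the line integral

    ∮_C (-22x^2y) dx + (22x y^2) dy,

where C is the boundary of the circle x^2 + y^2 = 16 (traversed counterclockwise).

Green's theorem converts the closed line integral into a double integral over the enclosed region D:

    ∮_C P dx + Q dy = ∬_D (∂Q/∂x - ∂P/∂y) dA.

Here P = -22x^2y, Q = 22x y^2, so

    ∂Q/∂x = 22y^2,    ∂P/∂y = -22x^2,
    ∂Q/∂x - ∂P/∂y = 22x^2 + 22y^2.

D is the region x^2 + y^2 ≤ 16. Evaluating the double integral:

In polar coordinates (x = r cos θ, y = r sin θ, dA = r dr dθ) the integrand becomes 22r^2, so

    ∬_D (22x^2 + 22y^2) dA = ∫_0^{2π} ∫_0^{4} (22r^2) · r dr dθ.

Inner (r from 0 to 4): 1408.
Outer (θ from 0 to 2π): 2816π.

Therefore ∮_C P dx + Q dy = 2816π.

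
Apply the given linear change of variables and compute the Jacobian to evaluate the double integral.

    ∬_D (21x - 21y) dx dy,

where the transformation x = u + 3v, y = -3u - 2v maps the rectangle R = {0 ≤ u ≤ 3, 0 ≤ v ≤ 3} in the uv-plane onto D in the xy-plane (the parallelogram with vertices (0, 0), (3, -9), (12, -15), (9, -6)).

Compute the Jacobian determinant of (x, y) with respect to (u, v):

    ∂(x,y)/∂(u,v) = | 1  3 | = (1)(-2) - (3)(-3) = 7.
                   | -3  -2 |

Its absolute value is |J| = 7 (the area scaling factor).

Substituting x = u + 3v, y = -3u - 2v into the integrand,

    21x - 21y → 84u + 105v,

so the integral becomes

    ∬_R (84u + 105v) · |J| du dv = ∫_0^3 ∫_0^3 (588u + 735v) dv du.

Inner (v): 1764u + 6615/2.
Outer (u): 35721/2.

Therefore ∬_D (21x - 21y) dx dy = 35721/2.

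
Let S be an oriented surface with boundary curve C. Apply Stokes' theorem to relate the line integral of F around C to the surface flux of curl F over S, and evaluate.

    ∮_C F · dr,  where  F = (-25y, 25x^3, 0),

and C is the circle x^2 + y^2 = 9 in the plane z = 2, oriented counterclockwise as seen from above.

Let S be the flat disk x^2 + y^2 ≤ 9 in the plane z = 2, with upward unit normal n̂ = ẑ. By Stokes' theorem,

    ∮_C F · dr = ∬_S (∇ × F) · n̂ dS = ∬_D (curl F)_z dA,

where D is the disk x^2 + y^2 ≤ 9.

Compute the curl of F = (-25y, 25x^3, 0):
    (∇ × F)_x = ∂F_z/∂y - ∂F_y/∂z = 0,
    (∇ × F)_y = ∂F_x/∂z - ∂F_z/∂x = 0,
    (∇ × F)_z = ∂F_y/∂x - ∂F_x/∂y = 75x^2 + 25.

On z = 2, (curl F)_z = 75x^2 + 25.

Convert to polar (x = r cos θ, y = r sin θ, dA = r dr dθ); the integrand becomes 75r^2cos(θ)^2 + 25, so

    ∬_D (curl F)_z dA = ∫_0^{2π} ∫_0^{3} (75r^2cos(θ)^2 + 25) · r dr dθ.

Inner (r from 0 to 3): 6075cos(θ)^2/4 + 225/2.
Outer (θ from 0 to 2π): 6975π/4.

Therefore ∮_C F · dr = 6975π/4.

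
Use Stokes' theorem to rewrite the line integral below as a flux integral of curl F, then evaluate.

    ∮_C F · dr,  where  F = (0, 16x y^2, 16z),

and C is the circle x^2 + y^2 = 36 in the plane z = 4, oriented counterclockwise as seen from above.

Let S be the flat disk x^2 + y^2 ≤ 36 in the plane z = 4, with upward unit normal n̂ = ẑ. By Stokes' theorem,

    ∮_C F · dr = ∬_S (∇ × F) · n̂ dS = ∬_D (curl F)_z dA,

where D is the disk x^2 + y^2 ≤ 36.

Compute the curl of F = (0, 16x y^2, 16z):
    (∇ × F)_x = ∂F_z/∂y - ∂F_y/∂z = 0,
    (∇ × F)_y = ∂F_x/∂z - ∂F_z/∂x = 0,
    (∇ × F)_z = ∂F_y/∂x - ∂F_x/∂y = 16y^2.

On z = 4, (curl F)_z = 16y^2.

Convert to polar (x = r cos θ, y = r sin θ, dA = r dr dθ); the integrand becomes 16r^2sin(θ)^2, so

    ∬_D (curl F)_z dA = ∫_0^{2π} ∫_0^{6} (16r^2sin(θ)^2) · r dr dθ.

Inner (r from 0 to 6): 5184sin(θ)^2.
Outer (θ from 0 to 2π): 5184π.

Therefore ∮_C F · dr = 5184π.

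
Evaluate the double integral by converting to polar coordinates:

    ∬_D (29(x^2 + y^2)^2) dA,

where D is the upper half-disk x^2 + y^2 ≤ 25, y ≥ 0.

The region D is 0 ≤ r ≤ 5, 0 ≤ θ ≤ π in polar coordinates, where x = r cos(θ), y = r sin(θ), and dA = r dr dθ.

Under the substitution, the integrand becomes 29r^4, so

    ∬_D (29(x^2 + y^2)^2) dA = ∫_{0}^{π} ∫_{0}^{5} (29r^4) · r dr dθ.

Inner integral (in r): ∫_{0}^{5} (29r^4) · r dr = 453125/6.

Outer integral (in θ): ∫_{0}^{π} (453125/6) dθ = 453125π/6.

Therefore ∬_D (29(x^2 + y^2)^2) dA = 453125π/6.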